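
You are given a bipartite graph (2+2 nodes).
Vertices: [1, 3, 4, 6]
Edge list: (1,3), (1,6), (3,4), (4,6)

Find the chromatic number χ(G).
χ(G) = 2

Clique number ω(G) = 2 (lower bound: χ ≥ ω).
The graph is bipartite (no odd cycle), so 2 colors suffice: χ(G) = 2.
A valid 2-coloring: color 1: [3, 6]; color 2: [1, 4].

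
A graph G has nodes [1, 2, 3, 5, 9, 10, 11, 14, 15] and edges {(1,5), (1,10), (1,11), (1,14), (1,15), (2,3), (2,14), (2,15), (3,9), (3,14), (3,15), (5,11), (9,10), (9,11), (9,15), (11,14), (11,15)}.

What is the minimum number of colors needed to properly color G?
χ(G) = 3

Clique number ω(G) = 3 (lower bound: χ ≥ ω).
The clique on [1, 5, 11] has size 3, forcing χ ≥ 3, and the coloring below uses 3 colors, so χ(G) = 3.
A valid 3-coloring: color 1: [1, 2, 9]; color 2: [5, 10, 14, 15]; color 3: [3, 11].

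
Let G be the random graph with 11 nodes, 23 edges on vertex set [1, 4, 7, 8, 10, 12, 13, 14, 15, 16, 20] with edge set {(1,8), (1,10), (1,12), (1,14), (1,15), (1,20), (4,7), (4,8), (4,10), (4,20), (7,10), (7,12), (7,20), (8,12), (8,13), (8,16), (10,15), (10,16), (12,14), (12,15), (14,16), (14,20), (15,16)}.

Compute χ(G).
χ(G) = 3

Clique number ω(G) = 3 (lower bound: χ ≥ ω).
The clique on [1, 10, 15] has size 3, forcing χ ≥ 3, and the coloring below uses 3 colors, so χ(G) = 3.
A valid 3-coloring: color 1: [1, 4, 13, 16]; color 2: [10, 12, 20]; color 3: [7, 8, 14, 15].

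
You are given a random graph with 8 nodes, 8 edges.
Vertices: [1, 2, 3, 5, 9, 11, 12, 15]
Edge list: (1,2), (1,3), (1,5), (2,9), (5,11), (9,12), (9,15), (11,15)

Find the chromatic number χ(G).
χ(G) = 2

Clique number ω(G) = 2 (lower bound: χ ≥ ω).
The graph is bipartite (no odd cycle), so 2 colors suffice: χ(G) = 2.
A valid 2-coloring: color 1: [1, 9, 11]; color 2: [2, 3, 5, 12, 15].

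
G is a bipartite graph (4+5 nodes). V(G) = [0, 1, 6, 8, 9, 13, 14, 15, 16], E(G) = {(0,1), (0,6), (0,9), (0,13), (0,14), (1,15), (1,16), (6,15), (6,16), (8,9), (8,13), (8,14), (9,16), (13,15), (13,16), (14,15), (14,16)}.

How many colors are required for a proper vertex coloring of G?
χ(G) = 2

Clique number ω(G) = 2 (lower bound: χ ≥ ω).
The graph is bipartite (no odd cycle), so 2 colors suffice: χ(G) = 2.
A valid 2-coloring: color 1: [0, 8, 15, 16]; color 2: [1, 6, 9, 13, 14].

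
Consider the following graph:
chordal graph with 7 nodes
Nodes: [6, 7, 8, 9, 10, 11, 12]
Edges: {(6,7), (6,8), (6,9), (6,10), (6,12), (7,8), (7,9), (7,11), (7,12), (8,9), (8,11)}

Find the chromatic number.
Clique number ω(G) = 4 (lower bound: χ ≥ ω).
The clique on [6, 7, 8, 9] has size 4, forcing χ ≥ 4, and the coloring below uses 4 colors, so χ(G) = 4.
A valid 4-coloring: color 1: [7, 10]; color 2: [6, 11]; color 3: [8, 12]; color 4: [9].

χ(G) = 4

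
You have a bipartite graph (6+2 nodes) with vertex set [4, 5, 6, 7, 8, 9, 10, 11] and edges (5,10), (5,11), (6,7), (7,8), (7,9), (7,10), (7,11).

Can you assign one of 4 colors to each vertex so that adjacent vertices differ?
A valid 4-coloring: color 1: [4, 5, 7]; color 2: [6, 8, 9, 10, 11].
(χ(G) = 2 ≤ 4.)

Yes, G is 4-colorable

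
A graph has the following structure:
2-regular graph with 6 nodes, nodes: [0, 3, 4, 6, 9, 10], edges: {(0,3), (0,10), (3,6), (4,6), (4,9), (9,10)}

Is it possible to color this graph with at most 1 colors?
Edge (0,10) forces its endpoints to differ, so 1 color is not enough.

No, G is not 1-colorable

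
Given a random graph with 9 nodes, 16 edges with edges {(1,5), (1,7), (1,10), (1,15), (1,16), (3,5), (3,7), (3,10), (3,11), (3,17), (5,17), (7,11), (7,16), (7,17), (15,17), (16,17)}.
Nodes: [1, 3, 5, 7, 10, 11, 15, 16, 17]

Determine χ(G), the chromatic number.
Clique number ω(G) = 3 (lower bound: χ ≥ ω).
The clique on [3, 7, 11] has size 3, forcing χ ≥ 3, and the coloring below uses 3 colors, so χ(G) = 3.
A valid 3-coloring: color 1: [5, 7, 10, 15]; color 2: [1, 11, 17]; color 3: [3, 16].

χ(G) = 3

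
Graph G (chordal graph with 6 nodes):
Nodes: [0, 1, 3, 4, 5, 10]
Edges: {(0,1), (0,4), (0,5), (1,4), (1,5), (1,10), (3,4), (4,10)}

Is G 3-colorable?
A valid 3-coloring: color 1: [1, 3]; color 2: [4, 5]; color 3: [0, 10].
(χ(G) = 3 ≤ 3.)

Yes, G is 3-colorable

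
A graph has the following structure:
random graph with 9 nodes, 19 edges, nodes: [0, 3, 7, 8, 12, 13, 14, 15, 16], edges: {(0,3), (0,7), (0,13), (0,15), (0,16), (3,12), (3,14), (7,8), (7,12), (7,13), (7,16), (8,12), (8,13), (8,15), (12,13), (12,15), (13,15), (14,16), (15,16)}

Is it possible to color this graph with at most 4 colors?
Yes, G is 4-colorable

A valid 4-coloring: color 1: [3, 7, 15]; color 2: [13, 16]; color 3: [0, 12, 14]; color 4: [8].
(χ(G) = 4 ≤ 4.)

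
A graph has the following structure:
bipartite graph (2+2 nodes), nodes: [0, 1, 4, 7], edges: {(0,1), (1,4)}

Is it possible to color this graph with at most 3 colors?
Yes, G is 3-colorable

A valid 3-coloring: color 1: [1, 7]; color 2: [0, 4].
(χ(G) = 2 ≤ 3.)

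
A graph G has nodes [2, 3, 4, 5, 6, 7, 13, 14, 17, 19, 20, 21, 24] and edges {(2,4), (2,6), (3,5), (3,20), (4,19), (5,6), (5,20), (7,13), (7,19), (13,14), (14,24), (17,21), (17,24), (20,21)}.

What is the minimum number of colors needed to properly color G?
χ(G) = 3

Clique number ω(G) = 3 (lower bound: χ ≥ ω).
The clique on [3, 5, 20] has size 3, forcing χ ≥ 3, and the coloring below uses 3 colors, so χ(G) = 3.
A valid 3-coloring: color 1: [4, 6, 7, 14, 17, 20]; color 2: [2, 5, 13, 19, 21, 24]; color 3: [3].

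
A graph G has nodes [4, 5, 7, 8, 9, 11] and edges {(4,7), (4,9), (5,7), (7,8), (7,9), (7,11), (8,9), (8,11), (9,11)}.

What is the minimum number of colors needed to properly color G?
Clique number ω(G) = 4 (lower bound: χ ≥ ω).
The clique on [7, 8, 9, 11] has size 4, forcing χ ≥ 4, and the coloring below uses 4 colors, so χ(G) = 4.
A valid 4-coloring: color 1: [7]; color 2: [5, 9]; color 3: [4, 11]; color 4: [8].

χ(G) = 4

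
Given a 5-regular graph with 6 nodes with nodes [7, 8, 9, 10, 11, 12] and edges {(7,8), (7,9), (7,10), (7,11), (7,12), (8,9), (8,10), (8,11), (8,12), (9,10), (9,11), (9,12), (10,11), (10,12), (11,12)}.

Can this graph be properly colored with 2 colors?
No, G is not 2-colorable

The clique on vertices [7, 8, 9, 10, 11, 12] has size 6 > 2, so it alone needs 6 colors.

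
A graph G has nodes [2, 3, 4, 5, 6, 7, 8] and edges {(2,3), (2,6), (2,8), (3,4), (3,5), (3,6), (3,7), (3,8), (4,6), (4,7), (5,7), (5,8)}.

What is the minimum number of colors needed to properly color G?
χ(G) = 3

Clique number ω(G) = 3 (lower bound: χ ≥ ω).
The clique on [2, 3, 8] has size 3, forcing χ ≥ 3, and the coloring below uses 3 colors, so χ(G) = 3.
A valid 3-coloring: color 1: [3]; color 2: [2, 4, 5]; color 3: [6, 7, 8].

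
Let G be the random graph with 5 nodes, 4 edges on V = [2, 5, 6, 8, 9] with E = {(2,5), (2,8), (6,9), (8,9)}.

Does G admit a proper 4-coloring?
A valid 4-coloring: color 1: [2, 9]; color 2: [5, 6, 8].
(χ(G) = 2 ≤ 4.)

Yes, G is 4-colorable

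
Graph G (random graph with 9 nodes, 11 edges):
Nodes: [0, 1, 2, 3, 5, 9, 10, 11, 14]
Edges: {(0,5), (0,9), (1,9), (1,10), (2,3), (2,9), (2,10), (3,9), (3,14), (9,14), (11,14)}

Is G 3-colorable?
Yes, G is 3-colorable

A valid 3-coloring: color 1: [5, 9, 10, 11]; color 2: [0, 1, 2, 14]; color 3: [3].
(χ(G) = 3 ≤ 3.)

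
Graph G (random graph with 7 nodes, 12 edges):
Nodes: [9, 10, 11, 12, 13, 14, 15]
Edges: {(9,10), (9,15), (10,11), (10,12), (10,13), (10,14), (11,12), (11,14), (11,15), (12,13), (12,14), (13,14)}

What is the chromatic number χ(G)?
χ(G) = 4

Clique number ω(G) = 4 (lower bound: χ ≥ ω).
The clique on [10, 11, 12, 14] has size 4, forcing χ ≥ 4, and the coloring below uses 4 colors, so χ(G) = 4.
A valid 4-coloring: color 1: [10, 15]; color 2: [9, 14]; color 3: [11, 13]; color 4: [12].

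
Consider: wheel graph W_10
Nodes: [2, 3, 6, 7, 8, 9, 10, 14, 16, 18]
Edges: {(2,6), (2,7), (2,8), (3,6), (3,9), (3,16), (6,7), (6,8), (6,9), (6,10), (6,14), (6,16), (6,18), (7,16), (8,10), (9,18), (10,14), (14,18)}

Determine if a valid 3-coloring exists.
Odd cycle [14, 10, 8, 2, 7, 16, 3, 9, 18] needs 3 colors (χ ≥ 3).
Vertex 6 is adjacent to every vertex of [2, 3, 7, 8, 9, 10, 14, 16, 18], which already need 3 colors among themselves, so 6 needs a new color (χ ≥ 4).
Hence χ(G) ≥ 4 > 3, so no proper 3-coloring exists.

No, G is not 3-colorable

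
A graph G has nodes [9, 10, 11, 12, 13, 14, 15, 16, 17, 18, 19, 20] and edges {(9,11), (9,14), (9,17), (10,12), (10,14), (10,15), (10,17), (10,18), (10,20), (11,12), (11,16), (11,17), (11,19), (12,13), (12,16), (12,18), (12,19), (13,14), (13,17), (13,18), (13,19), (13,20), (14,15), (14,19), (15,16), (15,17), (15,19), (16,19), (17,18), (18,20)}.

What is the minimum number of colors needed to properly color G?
Clique number ω(G) = 4 (lower bound: χ ≥ ω).
The clique on [11, 12, 16, 19] has size 4, forcing χ ≥ 4, and the coloring below uses 4 colors, so χ(G) = 4.
A valid 4-coloring: color 1: [12, 14, 17, 20]; color 2: [9, 10, 19]; color 3: [11, 15, 18]; color 4: [13, 16].

χ(G) = 4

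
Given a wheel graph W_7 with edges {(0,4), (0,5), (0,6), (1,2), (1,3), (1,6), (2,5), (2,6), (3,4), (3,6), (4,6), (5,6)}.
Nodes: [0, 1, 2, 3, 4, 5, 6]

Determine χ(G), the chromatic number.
χ(G) = 3

Clique number ω(G) = 3 (lower bound: χ ≥ ω).
The clique on [0, 4, 6] has size 3, forcing χ ≥ 3, and the coloring below uses 3 colors, so χ(G) = 3.
A valid 3-coloring: color 1: [6]; color 2: [1, 4, 5]; color 3: [0, 2, 3].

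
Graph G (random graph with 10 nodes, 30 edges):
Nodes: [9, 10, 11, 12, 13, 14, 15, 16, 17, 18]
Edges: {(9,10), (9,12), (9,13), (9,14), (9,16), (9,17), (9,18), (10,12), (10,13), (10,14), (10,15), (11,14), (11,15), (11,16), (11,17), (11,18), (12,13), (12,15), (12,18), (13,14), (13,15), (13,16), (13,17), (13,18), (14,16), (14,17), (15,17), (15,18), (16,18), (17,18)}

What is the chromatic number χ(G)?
χ(G) = 5

Clique number ω(G) = 4 (lower bound: χ ≥ ω).
Odd cycle [12, 18, 17, 14, 10] needs 3 colors (χ ≥ 3).
Vertex 9 is adjacent to every vertex of [10, 12, 14, 17, 18], which already need 3 colors among themselves, so 9 needs a new color (χ ≥ 4).
Vertex 13 is adjacent to every vertex of [9, 10, 12, 14, 17, 18], which already need 4 colors among themselves, so 13 needs a new color (χ ≥ 5).
The coloring below uses 5 colors, so χ(G) = 5.
A valid 5-coloring: color 1: [11, 13]; color 2: [9, 15]; color 3: [14, 18]; color 4: [10, 16, 17]; color 5: [12].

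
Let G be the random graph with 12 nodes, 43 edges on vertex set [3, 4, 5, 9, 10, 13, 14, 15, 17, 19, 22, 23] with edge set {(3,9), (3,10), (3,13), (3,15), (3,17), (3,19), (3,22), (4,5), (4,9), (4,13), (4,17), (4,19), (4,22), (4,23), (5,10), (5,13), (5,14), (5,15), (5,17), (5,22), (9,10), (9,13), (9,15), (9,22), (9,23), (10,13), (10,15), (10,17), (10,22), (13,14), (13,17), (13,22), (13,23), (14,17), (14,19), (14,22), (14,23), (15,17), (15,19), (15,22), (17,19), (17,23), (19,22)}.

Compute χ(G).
χ(G) = 5

Clique number ω(G) = 5 (lower bound: χ ≥ ω).
The clique on [3, 9, 10, 13, 22] has size 5, forcing χ ≥ 5, and the coloring below uses 5 colors, so χ(G) = 5.
A valid 5-coloring: color 1: [17, 22]; color 2: [13, 15]; color 3: [3, 4, 14]; color 4: [5, 9, 19]; color 5: [10, 23].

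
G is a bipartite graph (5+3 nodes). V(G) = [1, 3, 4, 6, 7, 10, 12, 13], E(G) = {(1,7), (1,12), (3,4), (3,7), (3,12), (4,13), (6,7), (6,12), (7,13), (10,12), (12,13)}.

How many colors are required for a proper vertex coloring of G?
χ(G) = 2

Clique number ω(G) = 2 (lower bound: χ ≥ ω).
The graph is bipartite (no odd cycle), so 2 colors suffice: χ(G) = 2.
A valid 2-coloring: color 1: [4, 7, 12]; color 2: [1, 3, 6, 10, 13].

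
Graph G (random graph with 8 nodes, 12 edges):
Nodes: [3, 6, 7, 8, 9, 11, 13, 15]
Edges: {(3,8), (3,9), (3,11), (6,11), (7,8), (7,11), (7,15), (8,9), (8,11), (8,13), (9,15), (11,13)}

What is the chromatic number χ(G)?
Clique number ω(G) = 3 (lower bound: χ ≥ ω).
The clique on [3, 8, 9] has size 3, forcing χ ≥ 3, and the coloring below uses 3 colors, so χ(G) = 3.
A valid 3-coloring: color 1: [9, 11]; color 2: [6, 8, 15]; color 3: [3, 7, 13].

χ(G) = 3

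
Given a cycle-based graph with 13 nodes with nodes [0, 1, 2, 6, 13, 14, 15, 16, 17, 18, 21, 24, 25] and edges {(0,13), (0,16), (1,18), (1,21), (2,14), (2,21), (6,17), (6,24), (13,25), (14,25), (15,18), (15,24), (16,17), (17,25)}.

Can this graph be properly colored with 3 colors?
A valid 3-coloring: color 1: [1, 2, 6, 15, 16, 25]; color 2: [13, 14, 17, 18, 21, 24]; color 3: [0].
(χ(G) = 3 ≤ 3.)

Yes, G is 3-colorable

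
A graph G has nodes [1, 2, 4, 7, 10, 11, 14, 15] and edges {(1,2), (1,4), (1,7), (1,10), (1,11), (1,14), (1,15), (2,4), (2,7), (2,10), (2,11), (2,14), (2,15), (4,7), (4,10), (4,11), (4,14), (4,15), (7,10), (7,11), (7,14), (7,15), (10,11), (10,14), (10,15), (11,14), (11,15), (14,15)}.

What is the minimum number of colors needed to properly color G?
Clique number ω(G) = 8 (lower bound: χ ≥ ω).
The clique on [1, 2, 4, 7, 10, 11, 14, 15] has size 8, forcing χ ≥ 8, and the coloring below uses 8 colors, so χ(G) = 8.
A valid 8-coloring: color 1: [1]; color 2: [14]; color 3: [7]; color 4: [11]; color 5: [2]; color 6: [4]; color 7: [15]; color 8: [10].

χ(G) = 8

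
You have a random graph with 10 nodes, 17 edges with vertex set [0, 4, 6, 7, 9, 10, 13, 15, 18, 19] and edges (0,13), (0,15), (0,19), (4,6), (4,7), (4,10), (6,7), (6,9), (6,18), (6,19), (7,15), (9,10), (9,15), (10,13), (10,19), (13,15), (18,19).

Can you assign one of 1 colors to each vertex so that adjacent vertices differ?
No, G is not 1-colorable

The clique on vertices [0, 13, 15] has size 3 > 1, so it alone needs 3 colors.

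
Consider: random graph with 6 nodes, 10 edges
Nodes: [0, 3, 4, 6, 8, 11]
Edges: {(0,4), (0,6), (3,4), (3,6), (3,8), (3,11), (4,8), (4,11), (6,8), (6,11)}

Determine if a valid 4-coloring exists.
A valid 4-coloring: color 1: [4, 6]; color 2: [0, 3]; color 3: [8, 11].
(χ(G) = 3 ≤ 4.)

Yes, G is 4-colorable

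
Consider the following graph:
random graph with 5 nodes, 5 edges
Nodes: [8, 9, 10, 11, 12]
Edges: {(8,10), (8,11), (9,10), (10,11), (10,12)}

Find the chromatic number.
χ(G) = 3

Clique number ω(G) = 3 (lower bound: χ ≥ ω).
The clique on [8, 10, 11] has size 3, forcing χ ≥ 3, and the coloring below uses 3 colors, so χ(G) = 3.
A valid 3-coloring: color 1: [10]; color 2: [8, 9, 12]; color 3: [11].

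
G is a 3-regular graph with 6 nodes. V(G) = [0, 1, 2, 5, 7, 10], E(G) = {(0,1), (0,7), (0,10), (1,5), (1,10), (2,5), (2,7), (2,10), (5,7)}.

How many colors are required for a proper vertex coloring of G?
Clique number ω(G) = 3 (lower bound: χ ≥ ω).
The clique on [0, 1, 10] has size 3, forcing χ ≥ 3, and the coloring below uses 3 colors, so χ(G) = 3.
A valid 3-coloring: color 1: [7, 10]; color 2: [0, 5]; color 3: [1, 2].

χ(G) = 3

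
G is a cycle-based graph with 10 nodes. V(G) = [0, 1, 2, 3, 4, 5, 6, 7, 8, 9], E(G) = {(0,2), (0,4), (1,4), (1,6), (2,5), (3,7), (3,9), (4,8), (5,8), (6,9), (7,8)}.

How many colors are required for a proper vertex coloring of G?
Clique number ω(G) = 2 (lower bound: χ ≥ ω).
Odd cycle [1, 6, 9, 3, 7, 8, 4] needs 3 colors (χ ≥ 3).
The coloring below uses 3 colors, so χ(G) = 3.
A valid 3-coloring: color 1: [3, 4, 5, 6]; color 2: [1, 2, 8, 9]; color 3: [0, 7].

χ(G) = 3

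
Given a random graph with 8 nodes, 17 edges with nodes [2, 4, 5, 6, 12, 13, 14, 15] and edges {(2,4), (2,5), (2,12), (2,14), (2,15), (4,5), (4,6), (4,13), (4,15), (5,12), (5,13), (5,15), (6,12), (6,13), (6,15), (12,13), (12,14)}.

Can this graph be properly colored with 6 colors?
Yes, G is 6-colorable

A valid 6-coloring: color 1: [5, 6, 14]; color 2: [2, 13]; color 3: [4, 12]; color 4: [15].
(χ(G) = 4 ≤ 6.)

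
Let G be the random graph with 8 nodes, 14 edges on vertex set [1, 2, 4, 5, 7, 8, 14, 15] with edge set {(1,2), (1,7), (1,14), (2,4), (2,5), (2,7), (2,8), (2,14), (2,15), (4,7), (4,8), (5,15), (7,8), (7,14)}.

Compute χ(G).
χ(G) = 4

Clique number ω(G) = 4 (lower bound: χ ≥ ω).
The clique on [2, 4, 7, 8] has size 4, forcing χ ≥ 4, and the coloring below uses 4 colors, so χ(G) = 4.
A valid 4-coloring: color 1: [2]; color 2: [5, 7]; color 3: [8, 14, 15]; color 4: [1, 4].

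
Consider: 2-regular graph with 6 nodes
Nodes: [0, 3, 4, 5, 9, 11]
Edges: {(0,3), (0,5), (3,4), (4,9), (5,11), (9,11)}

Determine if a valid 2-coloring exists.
Yes, G is 2-colorable

A valid 2-coloring: color 1: [3, 5, 9]; color 2: [0, 4, 11].
(χ(G) = 2 ≤ 2.)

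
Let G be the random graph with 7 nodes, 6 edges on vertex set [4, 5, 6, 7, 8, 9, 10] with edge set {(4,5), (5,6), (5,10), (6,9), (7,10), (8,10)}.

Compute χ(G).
χ(G) = 2

Clique number ω(G) = 2 (lower bound: χ ≥ ω).
The graph is bipartite (no odd cycle), so 2 colors suffice: χ(G) = 2.
A valid 2-coloring: color 1: [5, 7, 8, 9]; color 2: [4, 6, 10].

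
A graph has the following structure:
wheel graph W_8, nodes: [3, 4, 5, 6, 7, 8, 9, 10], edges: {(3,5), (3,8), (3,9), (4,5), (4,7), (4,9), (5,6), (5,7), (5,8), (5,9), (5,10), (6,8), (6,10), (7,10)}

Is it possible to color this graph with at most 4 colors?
A valid 4-coloring: color 1: [5]; color 2: [3, 4, 10]; color 3: [7, 8, 9]; color 4: [6].
(χ(G) = 4 ≤ 4.)

Yes, G is 4-colorable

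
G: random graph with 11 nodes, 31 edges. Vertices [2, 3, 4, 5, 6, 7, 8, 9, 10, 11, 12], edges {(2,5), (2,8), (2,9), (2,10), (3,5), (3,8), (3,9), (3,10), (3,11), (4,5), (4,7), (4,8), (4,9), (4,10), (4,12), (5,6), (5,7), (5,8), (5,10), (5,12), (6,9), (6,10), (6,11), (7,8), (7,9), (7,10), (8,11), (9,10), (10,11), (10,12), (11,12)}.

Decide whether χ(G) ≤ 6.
Yes, G is 6-colorable

A valid 6-coloring: color 1: [8, 10]; color 2: [5, 9, 11]; color 3: [2, 3, 4, 6]; color 4: [7, 12].
(χ(G) = 4 ≤ 6.)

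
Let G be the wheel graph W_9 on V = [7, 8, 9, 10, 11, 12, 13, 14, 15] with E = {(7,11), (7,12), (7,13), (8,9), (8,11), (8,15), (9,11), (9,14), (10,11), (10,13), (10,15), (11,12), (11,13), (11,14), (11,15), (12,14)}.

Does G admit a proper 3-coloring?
A valid 3-coloring: color 1: [11]; color 2: [9, 12, 13, 15]; color 3: [7, 8, 10, 14].
(χ(G) = 3 ≤ 3.)

Yes, G is 3-colorable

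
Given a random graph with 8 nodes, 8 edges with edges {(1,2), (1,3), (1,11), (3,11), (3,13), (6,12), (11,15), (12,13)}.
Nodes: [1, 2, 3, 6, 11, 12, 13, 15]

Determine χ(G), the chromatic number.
Clique number ω(G) = 3 (lower bound: χ ≥ ω).
The clique on [1, 3, 11] has size 3, forcing χ ≥ 3, and the coloring below uses 3 colors, so χ(G) = 3.
A valid 3-coloring: color 1: [2, 3, 12, 15]; color 2: [6, 11, 13]; color 3: [1].

χ(G) = 3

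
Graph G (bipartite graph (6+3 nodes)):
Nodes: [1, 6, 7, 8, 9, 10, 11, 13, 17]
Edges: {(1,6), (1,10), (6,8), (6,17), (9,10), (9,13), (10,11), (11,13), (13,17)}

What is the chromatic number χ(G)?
Clique number ω(G) = 2 (lower bound: χ ≥ ω).
The graph is bipartite (no odd cycle), so 2 colors suffice: χ(G) = 2.
A valid 2-coloring: color 1: [6, 7, 10, 13]; color 2: [1, 8, 9, 11, 17].

χ(G) = 2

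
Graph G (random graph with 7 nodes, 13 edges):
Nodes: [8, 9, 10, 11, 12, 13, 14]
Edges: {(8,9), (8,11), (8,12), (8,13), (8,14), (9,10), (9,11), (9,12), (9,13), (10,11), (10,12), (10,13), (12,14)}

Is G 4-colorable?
A valid 4-coloring: color 1: [9, 14]; color 2: [8, 10]; color 3: [11, 12, 13].
(χ(G) = 3 ≤ 4.)

Yes, G is 4-colorable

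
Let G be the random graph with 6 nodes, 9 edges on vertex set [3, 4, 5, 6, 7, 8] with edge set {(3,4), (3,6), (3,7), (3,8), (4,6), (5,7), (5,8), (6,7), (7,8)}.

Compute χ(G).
Clique number ω(G) = 3 (lower bound: χ ≥ ω).
The clique on [3, 7, 8] has size 3, forcing χ ≥ 3, and the coloring below uses 3 colors, so χ(G) = 3.
A valid 3-coloring: color 1: [3, 5]; color 2: [4, 7]; color 3: [6, 8].

χ(G) = 3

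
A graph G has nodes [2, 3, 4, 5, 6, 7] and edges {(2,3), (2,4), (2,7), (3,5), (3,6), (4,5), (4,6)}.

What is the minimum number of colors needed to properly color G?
χ(G) = 2

Clique number ω(G) = 2 (lower bound: χ ≥ ω).
The graph is bipartite (no odd cycle), so 2 colors suffice: χ(G) = 2.
A valid 2-coloring: color 1: [2, 5, 6]; color 2: [3, 4, 7].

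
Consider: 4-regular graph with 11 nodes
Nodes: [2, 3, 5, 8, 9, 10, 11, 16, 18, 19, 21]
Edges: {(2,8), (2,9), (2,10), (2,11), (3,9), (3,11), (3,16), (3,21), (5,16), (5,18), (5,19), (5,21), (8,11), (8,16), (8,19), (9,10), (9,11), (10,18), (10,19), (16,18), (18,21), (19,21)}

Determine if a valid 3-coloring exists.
A valid 3-coloring: color 1: [5, 8, 9]; color 2: [10, 11, 16, 21]; color 3: [2, 3, 18, 19].
(χ(G) = 3 ≤ 3.)

Yes, G is 3-colorable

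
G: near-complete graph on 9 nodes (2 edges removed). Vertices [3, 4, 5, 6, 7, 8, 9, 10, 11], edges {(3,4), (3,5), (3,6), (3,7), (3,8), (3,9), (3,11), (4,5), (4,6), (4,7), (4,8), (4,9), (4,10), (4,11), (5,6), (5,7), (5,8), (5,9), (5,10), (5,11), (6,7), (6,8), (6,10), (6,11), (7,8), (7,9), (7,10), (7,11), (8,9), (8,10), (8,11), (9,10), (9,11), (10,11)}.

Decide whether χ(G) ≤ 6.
The clique on vertices [4, 5, 7, 8, 9, 10, 11] has size 7 > 6, so it alone needs 7 colors.

No, G is not 6-colorable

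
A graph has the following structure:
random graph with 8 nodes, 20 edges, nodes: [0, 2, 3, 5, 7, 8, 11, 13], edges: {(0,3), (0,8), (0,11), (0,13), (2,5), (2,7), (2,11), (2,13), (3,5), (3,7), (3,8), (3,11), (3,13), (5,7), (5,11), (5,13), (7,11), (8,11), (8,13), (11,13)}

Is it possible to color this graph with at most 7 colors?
Yes, G is 7-colorable

A valid 7-coloring: color 1: [11]; color 2: [2, 3]; color 3: [7, 13]; color 4: [0, 5]; color 5: [8].
(χ(G) = 5 ≤ 7.)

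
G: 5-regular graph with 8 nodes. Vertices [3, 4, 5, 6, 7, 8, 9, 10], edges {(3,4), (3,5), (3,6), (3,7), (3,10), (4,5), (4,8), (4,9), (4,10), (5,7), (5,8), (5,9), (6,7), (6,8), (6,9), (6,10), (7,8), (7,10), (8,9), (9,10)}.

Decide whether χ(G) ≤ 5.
A valid 5-coloring: color 1: [3, 8]; color 2: [5, 10]; color 3: [7, 9]; color 4: [4, 6].
(χ(G) = 4 ≤ 5.)

Yes, G is 5-colorable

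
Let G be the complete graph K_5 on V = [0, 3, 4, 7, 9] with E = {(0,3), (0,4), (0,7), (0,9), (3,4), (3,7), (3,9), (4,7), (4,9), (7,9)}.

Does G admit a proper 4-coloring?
No, G is not 4-colorable

The clique on vertices [0, 3, 4, 7, 9] has size 5 > 4, so it alone needs 5 colors.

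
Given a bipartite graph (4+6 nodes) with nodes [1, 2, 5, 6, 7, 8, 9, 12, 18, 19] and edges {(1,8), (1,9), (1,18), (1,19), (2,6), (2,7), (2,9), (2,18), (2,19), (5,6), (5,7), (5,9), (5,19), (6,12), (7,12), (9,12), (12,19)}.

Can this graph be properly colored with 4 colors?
A valid 4-coloring: color 1: [1, 2, 5, 12]; color 2: [6, 7, 8, 9, 18, 19].
(χ(G) = 2 ≤ 4.)

Yes, G is 4-colorable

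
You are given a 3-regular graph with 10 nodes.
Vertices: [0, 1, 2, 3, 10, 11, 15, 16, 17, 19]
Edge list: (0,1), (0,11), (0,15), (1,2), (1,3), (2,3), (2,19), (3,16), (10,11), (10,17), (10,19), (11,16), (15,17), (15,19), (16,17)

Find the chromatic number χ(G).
χ(G) = 3

Clique number ω(G) = 3 (lower bound: χ ≥ ω).
The clique on [1, 2, 3] has size 3, forcing χ ≥ 3, and the coloring below uses 3 colors, so χ(G) = 3.
A valid 3-coloring: color 1: [0, 3, 10]; color 2: [1, 11, 17, 19]; color 3: [2, 15, 16].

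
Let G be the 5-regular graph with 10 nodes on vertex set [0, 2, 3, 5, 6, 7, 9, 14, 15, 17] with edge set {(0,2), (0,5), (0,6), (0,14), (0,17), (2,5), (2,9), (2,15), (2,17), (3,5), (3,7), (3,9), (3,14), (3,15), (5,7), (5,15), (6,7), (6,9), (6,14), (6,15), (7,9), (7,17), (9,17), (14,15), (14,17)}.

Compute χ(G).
Clique number ω(G) = 3 (lower bound: χ ≥ ω).
Suppose a proper 3-coloring c exists. The clique [0, 2, 5] takes 3 distinct colors; by symmetry let c(0) = 1, c(2) = 2, c(5) = 3.
- Vertex 15: neighbors [2, 5] already have colors [2, 3] ⇒ c(15) = 1.
- Vertex 3: neighbors [15, 5] already have colors [1, 3] ⇒ c(3) = 2.
- Vertex 7: neighbors [3, 5] already have colors [2, 3] ⇒ c(7) = 1.
- Vertex 9: neighbors [7, 2] already have colors [1, 2] ⇒ c(9) = 3.
- Vertex 17: neighbors [0, 2, 9] already have colors [1, 2, 3] — all 3 colors blocked. Contradiction.
The forced assignments end in a contradiction, so G has no proper 3-coloring (χ ≥ 4).
The coloring below uses 4 colors, so χ(G) = 4.
A valid 4-coloring: color 1: [5, 6, 17]; color 2: [2, 7, 14]; color 3: [0, 9, 15]; color 4: [3].

χ(G) = 4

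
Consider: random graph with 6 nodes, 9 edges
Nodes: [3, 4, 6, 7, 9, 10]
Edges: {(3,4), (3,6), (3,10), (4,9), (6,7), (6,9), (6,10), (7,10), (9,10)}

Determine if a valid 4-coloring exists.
A valid 4-coloring: color 1: [4, 6]; color 2: [10]; color 3: [3, 7, 9].
(χ(G) = 3 ≤ 4.)

Yes, G is 4-colorable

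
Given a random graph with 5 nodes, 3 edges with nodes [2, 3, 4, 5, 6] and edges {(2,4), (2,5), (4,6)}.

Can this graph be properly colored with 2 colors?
Yes, G is 2-colorable

A valid 2-coloring: color 1: [3, 4, 5]; color 2: [2, 6].
(χ(G) = 2 ≤ 2.)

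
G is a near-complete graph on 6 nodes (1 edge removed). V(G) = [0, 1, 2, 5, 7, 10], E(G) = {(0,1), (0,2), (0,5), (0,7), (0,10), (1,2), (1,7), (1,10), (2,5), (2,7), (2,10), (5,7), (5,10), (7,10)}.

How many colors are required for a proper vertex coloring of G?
Clique number ω(G) = 5 (lower bound: χ ≥ ω).
The clique on [0, 1, 2, 7, 10] has size 5, forcing χ ≥ 5, and the coloring below uses 5 colors, so χ(G) = 5.
A valid 5-coloring: color 1: [2]; color 2: [7]; color 3: [0]; color 4: [10]; color 5: [1, 5].

χ(G) = 5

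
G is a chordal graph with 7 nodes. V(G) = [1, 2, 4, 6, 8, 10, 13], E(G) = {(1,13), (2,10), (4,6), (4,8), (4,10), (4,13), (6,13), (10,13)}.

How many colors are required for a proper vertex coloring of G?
χ(G) = 3

Clique number ω(G) = 3 (lower bound: χ ≥ ω).
The clique on [4, 10, 13] has size 3, forcing χ ≥ 3, and the coloring below uses 3 colors, so χ(G) = 3.
A valid 3-coloring: color 1: [2, 8, 13]; color 2: [1, 4]; color 3: [6, 10].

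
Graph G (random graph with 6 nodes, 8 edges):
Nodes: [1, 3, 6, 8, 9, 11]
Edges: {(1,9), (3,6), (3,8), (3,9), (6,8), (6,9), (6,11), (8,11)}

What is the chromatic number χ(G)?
Clique number ω(G) = 3 (lower bound: χ ≥ ω).
The clique on [3, 6, 8] has size 3, forcing χ ≥ 3, and the coloring below uses 3 colors, so χ(G) = 3.
A valid 3-coloring: color 1: [1, 6]; color 2: [8, 9]; color 3: [3, 11].

χ(G) = 3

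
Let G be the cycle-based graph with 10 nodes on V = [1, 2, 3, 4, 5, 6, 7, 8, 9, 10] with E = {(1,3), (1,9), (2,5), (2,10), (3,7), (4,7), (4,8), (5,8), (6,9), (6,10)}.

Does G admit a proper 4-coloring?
Yes, G is 4-colorable

A valid 4-coloring: color 1: [1, 2, 6, 7, 8]; color 2: [3, 4, 5, 9, 10].
(χ(G) = 2 ≤ 4.)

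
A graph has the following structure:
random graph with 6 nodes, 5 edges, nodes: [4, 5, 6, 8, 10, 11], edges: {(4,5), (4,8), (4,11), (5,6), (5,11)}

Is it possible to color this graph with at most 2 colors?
No, G is not 2-colorable

The clique on vertices [4, 5, 11] has size 3 > 2, so it alone needs 3 colors.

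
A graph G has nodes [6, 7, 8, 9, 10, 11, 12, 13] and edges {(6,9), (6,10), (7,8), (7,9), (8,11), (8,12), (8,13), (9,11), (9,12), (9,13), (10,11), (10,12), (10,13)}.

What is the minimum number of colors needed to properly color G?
χ(G) = 2

Clique number ω(G) = 2 (lower bound: χ ≥ ω).
The graph is bipartite (no odd cycle), so 2 colors suffice: χ(G) = 2.
A valid 2-coloring: color 1: [8, 9, 10]; color 2: [6, 7, 11, 12, 13].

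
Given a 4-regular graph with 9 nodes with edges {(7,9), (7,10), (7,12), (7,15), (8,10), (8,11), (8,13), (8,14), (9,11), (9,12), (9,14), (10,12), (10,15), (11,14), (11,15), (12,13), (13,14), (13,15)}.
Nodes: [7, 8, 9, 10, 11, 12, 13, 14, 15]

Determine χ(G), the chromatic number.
Clique number ω(G) = 3 (lower bound: χ ≥ ω).
Suppose a proper 3-coloring c exists. The clique [7, 9, 12] takes 3 distinct colors; by symmetry let c(7) = 1, c(9) = 2, c(12) = 3.
- Vertex 10: neighbors [7, 12] already have colors [1, 3] ⇒ c(10) = 2.
- Vertex 15: neighbors [7, 10] already have colors [1, 2] ⇒ c(15) = 3.
- Vertex 11: neighbors [9, 15] already have colors [2, 3] ⇒ c(11) = 1.
- Vertex 8: neighbors [11, 10] already have colors [1, 2] ⇒ c(8) = 3.
- Vertex 14: neighbors [11, 9, 8] already have colors [1, 2, 3] — all 3 colors blocked. Contradiction.
The forced assignments end in a contradiction, so G has no proper 3-coloring (χ ≥ 4).
The coloring below uses 4 colors, so χ(G) = 4.
A valid 4-coloring: color 1: [12, 14, 15]; color 2: [10, 11, 13]; color 3: [8, 9]; color 4: [7].

χ(G) = 4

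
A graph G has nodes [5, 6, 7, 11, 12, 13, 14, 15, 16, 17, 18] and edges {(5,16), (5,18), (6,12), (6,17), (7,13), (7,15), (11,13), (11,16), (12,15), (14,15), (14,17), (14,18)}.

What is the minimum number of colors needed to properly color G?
Clique number ω(G) = 2 (lower bound: χ ≥ ω).
Odd cycle [6, 17, 14, 15, 12] needs 3 colors (χ ≥ 3).
The coloring below uses 3 colors, so χ(G) = 3.
A valid 3-coloring: color 1: [13, 15, 16, 17, 18]; color 2: [5, 6, 7, 11, 14]; color 3: [12].

χ(G) = 3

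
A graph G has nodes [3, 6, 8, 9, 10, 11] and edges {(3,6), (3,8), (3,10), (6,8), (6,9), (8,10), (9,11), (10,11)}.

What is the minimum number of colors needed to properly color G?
Clique number ω(G) = 3 (lower bound: χ ≥ ω).
The clique on [3, 8, 10] has size 3, forcing χ ≥ 3, and the coloring below uses 3 colors, so χ(G) = 3.
A valid 3-coloring: color 1: [6, 10]; color 2: [8, 9]; color 3: [3, 11].

χ(G) = 3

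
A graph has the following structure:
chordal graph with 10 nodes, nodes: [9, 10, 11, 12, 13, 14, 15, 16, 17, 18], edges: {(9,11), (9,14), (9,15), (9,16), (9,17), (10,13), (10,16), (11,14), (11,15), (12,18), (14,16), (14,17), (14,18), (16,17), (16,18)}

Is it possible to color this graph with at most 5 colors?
A valid 5-coloring: color 1: [10, 12, 14, 15]; color 2: [11, 13, 16]; color 3: [9, 18]; color 4: [17].
(χ(G) = 4 ≤ 5.)

Yes, G is 5-colorable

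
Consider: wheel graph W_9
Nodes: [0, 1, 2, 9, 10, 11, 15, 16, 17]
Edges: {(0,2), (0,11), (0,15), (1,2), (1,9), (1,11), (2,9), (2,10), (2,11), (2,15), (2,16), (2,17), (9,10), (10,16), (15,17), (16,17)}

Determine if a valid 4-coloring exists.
A valid 4-coloring: color 1: [2]; color 2: [9, 11, 15, 16]; color 3: [0, 1, 10, 17].
(χ(G) = 3 ≤ 4.)

Yes, G is 4-colorable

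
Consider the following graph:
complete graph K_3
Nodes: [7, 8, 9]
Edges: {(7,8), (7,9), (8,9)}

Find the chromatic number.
χ(G) = 3

Clique number ω(G) = 3 (lower bound: χ ≥ ω).
The clique on [7, 8, 9] has size 3, forcing χ ≥ 3, and the coloring below uses 3 colors, so χ(G) = 3.
A valid 3-coloring: color 1: [9]; color 2: [8]; color 3: [7].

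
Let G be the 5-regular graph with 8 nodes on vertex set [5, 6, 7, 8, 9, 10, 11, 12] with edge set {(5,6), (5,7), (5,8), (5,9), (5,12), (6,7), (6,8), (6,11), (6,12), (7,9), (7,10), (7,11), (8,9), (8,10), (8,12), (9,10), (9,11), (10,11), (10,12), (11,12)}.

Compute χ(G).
χ(G) = 4

Clique number ω(G) = 4 (lower bound: χ ≥ ω).
The clique on [7, 9, 10, 11] has size 4, forcing χ ≥ 4, and the coloring below uses 4 colors, so χ(G) = 4.
A valid 4-coloring: color 1: [6, 9]; color 2: [5, 10]; color 3: [7, 12]; color 4: [8, 11].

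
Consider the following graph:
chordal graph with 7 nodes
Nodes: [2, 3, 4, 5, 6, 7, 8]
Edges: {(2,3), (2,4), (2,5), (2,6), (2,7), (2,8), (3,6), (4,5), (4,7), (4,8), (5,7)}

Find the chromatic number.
χ(G) = 4

Clique number ω(G) = 4 (lower bound: χ ≥ ω).
The clique on [2, 4, 5, 7] has size 4, forcing χ ≥ 4, and the coloring below uses 4 colors, so χ(G) = 4.
A valid 4-coloring: color 1: [2]; color 2: [3, 4]; color 3: [6, 7, 8]; color 4: [5].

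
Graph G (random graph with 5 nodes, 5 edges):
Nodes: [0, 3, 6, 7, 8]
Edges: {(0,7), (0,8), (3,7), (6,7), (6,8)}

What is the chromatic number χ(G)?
χ(G) = 2

Clique number ω(G) = 2 (lower bound: χ ≥ ω).
The graph is bipartite (no odd cycle), so 2 colors suffice: χ(G) = 2.
A valid 2-coloring: color 1: [7, 8]; color 2: [0, 3, 6].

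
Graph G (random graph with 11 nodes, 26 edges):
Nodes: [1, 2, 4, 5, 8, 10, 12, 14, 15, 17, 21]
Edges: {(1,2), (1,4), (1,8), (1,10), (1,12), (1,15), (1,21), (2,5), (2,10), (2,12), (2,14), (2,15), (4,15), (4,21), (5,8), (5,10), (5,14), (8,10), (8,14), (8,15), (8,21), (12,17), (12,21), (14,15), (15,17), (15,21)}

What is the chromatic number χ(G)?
Clique number ω(G) = 4 (lower bound: χ ≥ ω).
The clique on [1, 8, 15, 21] has size 4, forcing χ ≥ 4, and the coloring below uses 4 colors, so χ(G) = 4.
A valid 4-coloring: color 1: [1, 14, 17]; color 2: [5, 12, 15]; color 3: [2, 4, 8]; color 4: [10, 21].

χ(G) = 4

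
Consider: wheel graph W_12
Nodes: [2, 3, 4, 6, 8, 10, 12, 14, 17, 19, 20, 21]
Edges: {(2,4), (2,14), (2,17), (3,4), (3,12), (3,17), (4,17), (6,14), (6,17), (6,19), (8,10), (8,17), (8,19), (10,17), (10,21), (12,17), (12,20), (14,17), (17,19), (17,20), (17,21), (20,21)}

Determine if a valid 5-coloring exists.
Yes, G is 5-colorable

A valid 5-coloring: color 1: [17]; color 2: [2, 3, 10, 19, 20]; color 3: [4, 6, 8, 12, 21]; color 4: [14].
(χ(G) = 4 ≤ 5.)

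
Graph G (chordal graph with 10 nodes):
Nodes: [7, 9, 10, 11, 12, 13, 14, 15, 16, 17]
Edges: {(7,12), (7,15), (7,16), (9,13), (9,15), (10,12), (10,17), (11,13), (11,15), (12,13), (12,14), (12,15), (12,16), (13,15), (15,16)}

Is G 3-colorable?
The clique on vertices [7, 12, 15, 16] has size 4 > 3, so it alone needs 4 colors.

No, G is not 3-colorable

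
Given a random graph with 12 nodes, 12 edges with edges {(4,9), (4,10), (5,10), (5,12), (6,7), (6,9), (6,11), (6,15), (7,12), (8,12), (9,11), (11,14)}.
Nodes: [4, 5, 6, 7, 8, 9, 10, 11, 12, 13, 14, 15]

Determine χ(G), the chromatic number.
χ(G) = 3

Clique number ω(G) = 3 (lower bound: χ ≥ ω).
The clique on [6, 9, 11] has size 3, forcing χ ≥ 3, and the coloring below uses 3 colors, so χ(G) = 3.
A valid 3-coloring: color 1: [4, 6, 12, 13, 14]; color 2: [5, 7, 8, 9, 15]; color 3: [10, 11].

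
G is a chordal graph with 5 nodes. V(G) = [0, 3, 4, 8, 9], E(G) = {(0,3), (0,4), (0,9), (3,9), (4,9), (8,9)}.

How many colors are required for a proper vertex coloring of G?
χ(G) = 3

Clique number ω(G) = 3 (lower bound: χ ≥ ω).
The clique on [0, 3, 9] has size 3, forcing χ ≥ 3, and the coloring below uses 3 colors, so χ(G) = 3.
A valid 3-coloring: color 1: [9]; color 2: [0, 8]; color 3: [3, 4].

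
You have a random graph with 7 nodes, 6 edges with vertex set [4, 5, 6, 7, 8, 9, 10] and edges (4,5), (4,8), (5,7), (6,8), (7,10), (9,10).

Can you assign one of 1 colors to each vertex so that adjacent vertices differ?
Edge (4,8) forces its endpoints to differ, so 1 color is not enough.

No, G is not 1-colorable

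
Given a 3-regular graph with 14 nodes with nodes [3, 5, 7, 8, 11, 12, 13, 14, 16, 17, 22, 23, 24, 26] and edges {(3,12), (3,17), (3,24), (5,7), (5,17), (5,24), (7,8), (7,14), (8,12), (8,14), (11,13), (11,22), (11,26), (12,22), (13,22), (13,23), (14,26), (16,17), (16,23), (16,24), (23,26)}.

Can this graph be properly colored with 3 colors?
Yes, G is 3-colorable

A valid 3-coloring: color 1: [11, 12, 14, 17, 23, 24]; color 2: [3, 7, 16, 22, 26]; color 3: [5, 8, 13].
(χ(G) = 3 ≤ 3.)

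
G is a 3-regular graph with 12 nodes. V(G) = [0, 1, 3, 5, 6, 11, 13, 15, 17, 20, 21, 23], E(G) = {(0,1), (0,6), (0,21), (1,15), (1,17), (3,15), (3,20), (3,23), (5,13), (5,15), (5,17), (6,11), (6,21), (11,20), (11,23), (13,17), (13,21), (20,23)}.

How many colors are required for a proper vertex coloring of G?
χ(G) = 3

Clique number ω(G) = 3 (lower bound: χ ≥ ω).
The clique on [0, 6, 21] has size 3, forcing χ ≥ 3, and the coloring below uses 3 colors, so χ(G) = 3.
A valid 3-coloring: color 1: [1, 3, 5, 11, 21]; color 2: [0, 13, 15, 23]; color 3: [6, 17, 20].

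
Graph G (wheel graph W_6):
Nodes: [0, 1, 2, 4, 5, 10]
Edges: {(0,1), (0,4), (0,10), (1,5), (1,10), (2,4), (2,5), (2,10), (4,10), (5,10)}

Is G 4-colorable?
Yes, G is 4-colorable

A valid 4-coloring: color 1: [10]; color 2: [0, 5]; color 3: [1, 4]; color 4: [2].
(χ(G) = 4 ≤ 4.)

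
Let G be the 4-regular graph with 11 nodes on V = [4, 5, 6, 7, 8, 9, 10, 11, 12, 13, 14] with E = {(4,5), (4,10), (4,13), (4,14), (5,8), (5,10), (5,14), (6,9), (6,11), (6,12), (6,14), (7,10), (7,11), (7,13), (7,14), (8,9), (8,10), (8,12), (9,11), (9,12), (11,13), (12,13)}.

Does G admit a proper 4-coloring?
A valid 4-coloring: color 1: [4, 6, 7, 8]; color 2: [9, 10, 13, 14]; color 3: [5, 11, 12].
(χ(G) = 3 ≤ 4.)

Yes, G is 4-colorable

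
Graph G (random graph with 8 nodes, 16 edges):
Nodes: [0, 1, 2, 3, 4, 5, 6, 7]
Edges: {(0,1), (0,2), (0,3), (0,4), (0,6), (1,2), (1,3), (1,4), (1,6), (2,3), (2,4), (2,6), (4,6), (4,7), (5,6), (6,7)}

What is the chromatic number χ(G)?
Clique number ω(G) = 5 (lower bound: χ ≥ ω).
The clique on [0, 1, 2, 4, 6] has size 5, forcing χ ≥ 5, and the coloring below uses 5 colors, so χ(G) = 5.
A valid 5-coloring: color 1: [3, 6]; color 2: [0, 5, 7]; color 3: [1]; color 4: [2]; color 5: [4].

χ(G) = 5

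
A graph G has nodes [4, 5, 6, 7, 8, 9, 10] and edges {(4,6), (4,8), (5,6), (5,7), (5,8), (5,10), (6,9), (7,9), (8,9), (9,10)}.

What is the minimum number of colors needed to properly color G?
χ(G) = 2

Clique number ω(G) = 2 (lower bound: χ ≥ ω).
The graph is bipartite (no odd cycle), so 2 colors suffice: χ(G) = 2.
A valid 2-coloring: color 1: [4, 5, 9]; color 2: [6, 7, 8, 10].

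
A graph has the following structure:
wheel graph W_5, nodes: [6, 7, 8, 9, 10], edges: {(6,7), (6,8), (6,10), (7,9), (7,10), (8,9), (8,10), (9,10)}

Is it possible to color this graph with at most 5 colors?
Yes, G is 5-colorable

A valid 5-coloring: color 1: [10]; color 2: [7, 8]; color 3: [6, 9].
(χ(G) = 3 ≤ 5.)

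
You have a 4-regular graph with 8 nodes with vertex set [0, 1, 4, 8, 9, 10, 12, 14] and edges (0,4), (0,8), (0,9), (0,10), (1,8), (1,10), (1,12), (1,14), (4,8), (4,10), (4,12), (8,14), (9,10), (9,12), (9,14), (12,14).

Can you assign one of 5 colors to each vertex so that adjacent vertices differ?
Yes, G is 5-colorable

A valid 5-coloring: color 1: [8, 10, 12]; color 2: [1, 4, 9]; color 3: [0, 14].
(χ(G) = 3 ≤ 5.)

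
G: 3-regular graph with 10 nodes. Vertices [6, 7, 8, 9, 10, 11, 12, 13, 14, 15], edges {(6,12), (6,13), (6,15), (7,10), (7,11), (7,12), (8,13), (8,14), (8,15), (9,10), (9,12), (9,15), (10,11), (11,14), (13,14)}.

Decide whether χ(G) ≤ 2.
The clique on vertices [7, 10, 11] has size 3 > 2, so it alone needs 3 colors.

No, G is not 2-colorable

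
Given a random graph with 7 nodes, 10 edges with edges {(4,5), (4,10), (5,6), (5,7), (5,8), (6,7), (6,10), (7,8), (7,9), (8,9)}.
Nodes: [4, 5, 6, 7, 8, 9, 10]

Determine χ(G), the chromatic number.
χ(G) = 3

Clique number ω(G) = 3 (lower bound: χ ≥ ω).
The clique on [7, 8, 9] has size 3, forcing χ ≥ 3, and the coloring below uses 3 colors, so χ(G) = 3.
A valid 3-coloring: color 1: [4, 7]; color 2: [5, 9, 10]; color 3: [6, 8].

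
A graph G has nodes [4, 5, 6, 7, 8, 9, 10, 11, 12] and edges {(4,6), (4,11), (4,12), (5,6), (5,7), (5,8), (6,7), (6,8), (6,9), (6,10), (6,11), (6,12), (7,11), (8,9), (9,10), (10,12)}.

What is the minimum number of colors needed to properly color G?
χ(G) = 3

Clique number ω(G) = 3 (lower bound: χ ≥ ω).
The clique on [4, 6, 11] has size 3, forcing χ ≥ 3, and the coloring below uses 3 colors, so χ(G) = 3.
A valid 3-coloring: color 1: [6]; color 2: [4, 7, 8, 10]; color 3: [5, 9, 11, 12].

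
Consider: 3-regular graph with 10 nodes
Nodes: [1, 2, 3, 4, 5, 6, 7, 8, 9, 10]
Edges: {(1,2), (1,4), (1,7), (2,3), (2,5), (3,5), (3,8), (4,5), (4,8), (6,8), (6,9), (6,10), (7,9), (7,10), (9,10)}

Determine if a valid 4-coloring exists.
Yes, G is 4-colorable

A valid 4-coloring: color 1: [2, 7, 8]; color 2: [3, 4, 9]; color 3: [1, 5, 10]; color 4: [6].
(χ(G) = 3 ≤ 4.)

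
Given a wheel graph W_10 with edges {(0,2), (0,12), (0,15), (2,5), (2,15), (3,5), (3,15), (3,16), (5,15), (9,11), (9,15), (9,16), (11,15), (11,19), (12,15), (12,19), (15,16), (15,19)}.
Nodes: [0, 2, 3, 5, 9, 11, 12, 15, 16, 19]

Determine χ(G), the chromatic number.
χ(G) = 4

Clique number ω(G) = 3 (lower bound: χ ≥ ω).
Odd cycle [3, 5, 2, 0, 12, 19, 11, 9, 16] needs 3 colors (χ ≥ 3).
Vertex 15 is adjacent to every vertex of [0, 2, 3, 5, 9, 11, 12, 16, 19], which already need 3 colors among themselves, so 15 needs a new color (χ ≥ 4).
The coloring below uses 4 colors, so χ(G) = 4.
A valid 4-coloring: color 1: [15]; color 2: [2, 3, 9, 12]; color 3: [0, 5, 16, 19]; color 4: [11].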